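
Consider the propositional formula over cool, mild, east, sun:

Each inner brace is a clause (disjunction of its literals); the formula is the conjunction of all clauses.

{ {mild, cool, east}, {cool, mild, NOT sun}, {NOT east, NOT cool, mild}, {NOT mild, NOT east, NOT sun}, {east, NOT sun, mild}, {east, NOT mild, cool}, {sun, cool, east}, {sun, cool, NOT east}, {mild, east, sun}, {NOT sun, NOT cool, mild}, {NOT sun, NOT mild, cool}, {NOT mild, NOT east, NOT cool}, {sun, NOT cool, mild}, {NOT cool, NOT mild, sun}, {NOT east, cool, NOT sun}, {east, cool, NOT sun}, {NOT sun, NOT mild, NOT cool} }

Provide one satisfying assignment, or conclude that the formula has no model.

UNSATISFIABLE

Branch on mild: set mild = true.
Branch on east: set east = false.
Unit clause (cool) forces cool = true.
Unit clause (sun) forces sun = true.
But (NOT sun) is also a unit clause — contradiction.
So east must be the other value — set east = true.
Unit clause (NOT sun) forces sun = false.
Unit clause (cool) forces cool = true.
But (NOT cool) is also a unit clause — contradiction.
Neither east = true nor east = false works.
So mild must be the other value — set mild = false.
Branch on cool: set cool = true.
Unit clause (NOT east) forces east = false.
Unit clause (NOT sun) forces sun = false.
But (sun) is also a unit clause — contradiction.
So cool must be the other value — set cool = false.
Unit clause (east) forces east = true.
Unit clause (NOT sun) forces sun = false.
But (sun) is also a unit clause — contradiction.
Neither cool = true nor cool = false works.
Neither mild = true nor mild = false works.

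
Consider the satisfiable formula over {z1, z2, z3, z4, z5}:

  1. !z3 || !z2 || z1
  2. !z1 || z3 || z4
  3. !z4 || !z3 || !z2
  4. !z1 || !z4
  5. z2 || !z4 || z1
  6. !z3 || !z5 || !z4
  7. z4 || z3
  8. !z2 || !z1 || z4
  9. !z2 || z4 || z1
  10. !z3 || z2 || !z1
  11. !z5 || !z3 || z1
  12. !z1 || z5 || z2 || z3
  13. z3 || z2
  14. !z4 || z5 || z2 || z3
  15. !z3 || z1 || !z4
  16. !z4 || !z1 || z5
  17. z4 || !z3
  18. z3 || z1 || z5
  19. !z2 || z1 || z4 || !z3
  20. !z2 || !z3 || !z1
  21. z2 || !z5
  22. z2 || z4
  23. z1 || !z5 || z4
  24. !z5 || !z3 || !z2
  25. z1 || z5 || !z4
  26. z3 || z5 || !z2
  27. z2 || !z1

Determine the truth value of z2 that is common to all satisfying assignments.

Suppose z2 = false.
(z3) alone gives z3 = true.
(!z1) alone gives z1 = false.
(!z4) alone gives z4 = false.
Now (z4) is unsatisfied and unit — conflict.
So every satisfying assignment has z2 = True.

True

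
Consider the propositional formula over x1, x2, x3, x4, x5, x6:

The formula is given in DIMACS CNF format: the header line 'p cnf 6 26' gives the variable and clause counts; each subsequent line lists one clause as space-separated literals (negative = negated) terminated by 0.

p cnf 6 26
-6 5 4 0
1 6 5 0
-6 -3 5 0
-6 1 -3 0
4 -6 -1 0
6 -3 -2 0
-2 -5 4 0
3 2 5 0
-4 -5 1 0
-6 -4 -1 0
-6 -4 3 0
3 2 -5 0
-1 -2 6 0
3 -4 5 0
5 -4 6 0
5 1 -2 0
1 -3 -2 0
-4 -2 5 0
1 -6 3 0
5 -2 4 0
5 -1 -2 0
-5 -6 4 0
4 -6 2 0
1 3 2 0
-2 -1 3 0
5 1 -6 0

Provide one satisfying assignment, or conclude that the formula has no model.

Try x6 = False.
Try x1 = True.
Unit clause (¬x2) forces x2 = False.
Try x3 = True.
Try x5 = True.
Every clause is now satisfied; x4 is unconstrained.

x1=True, x2=False, x3=True, x4=True, x5=True, x6=False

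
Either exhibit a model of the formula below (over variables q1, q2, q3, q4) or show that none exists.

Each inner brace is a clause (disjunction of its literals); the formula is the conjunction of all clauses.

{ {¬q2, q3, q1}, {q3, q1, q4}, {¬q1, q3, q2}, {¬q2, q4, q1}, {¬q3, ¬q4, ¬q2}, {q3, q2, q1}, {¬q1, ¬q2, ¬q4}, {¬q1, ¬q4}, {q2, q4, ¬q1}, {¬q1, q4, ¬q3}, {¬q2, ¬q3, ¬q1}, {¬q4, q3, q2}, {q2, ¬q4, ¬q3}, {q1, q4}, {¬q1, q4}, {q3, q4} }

Try q1 = False.
The clause (q4) is unit, so q4 = True.
Try q2 = False.
The clause (q3) is unit, so q3 = True.
But (¬q3) is also a unit clause — contradiction.
Backtrack on q2: now try q2 = True.
The clause (q3) is unit, so q3 = True.
But (¬q3) is also a unit clause — contradiction.
Either choice for q2 ends in contradiction.
Backtrack on q1: now try q1 = True.
The clause (¬q4) is unit, so q4 = False.
But (q4) is also a unit clause — contradiction.
Either choice for q1 ends in contradiction.

UNSATISFIABLE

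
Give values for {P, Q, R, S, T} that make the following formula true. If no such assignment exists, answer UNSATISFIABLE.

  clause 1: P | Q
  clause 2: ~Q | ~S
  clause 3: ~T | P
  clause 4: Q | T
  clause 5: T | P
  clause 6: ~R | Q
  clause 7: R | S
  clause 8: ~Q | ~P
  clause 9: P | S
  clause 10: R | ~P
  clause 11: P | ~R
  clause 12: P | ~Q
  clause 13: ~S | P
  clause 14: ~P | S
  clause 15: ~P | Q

UNSATISFIABLE

Suppose P = 1.
Unit clause (~Q) forces Q = 0.
But (Q) is also a unit clause — contradiction.
Backtrack on P: now try P = 0.
Unit clause (Q) forces Q = 1.
But (~Q) is also a unit clause — contradiction.
Both values of P lead to a conflict.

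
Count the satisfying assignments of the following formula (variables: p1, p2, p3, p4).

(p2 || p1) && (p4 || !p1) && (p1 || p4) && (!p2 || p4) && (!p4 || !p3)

3

There are 2^4 = 16 truth assignments over (p1, p2, p3, p4).
Check each against the 5 clauses (columns in the order p1, p2, p3, p4):
  F F F F  ✗ fails (p2 || p1)
  F F F T  ✗ fails (p2 || p1)
  F F T F  ✗ fails (p2 || p1)
  F F T T  ✗ fails (p2 || p1)
  F T F F  ✗ fails (p1 || p4)
  F T F T  ✓ satisfies all
  F T T F  ✗ fails (p1 || p4)
  F T T T  ✗ fails (!p4 || !p3)
  T F F F  ✗ fails (p4 || !p1)
  T F F T  ✓ satisfies all
  T F T F  ✗ fails (p4 || !p1)
  T F T T  ✗ fails (!p4 || !p3)
  T T F F  ✗ fails (p4 || !p1)
  T T F T  ✓ satisfies all
  T T T F  ✗ fails (p4 || !p1)
  T T T T  ✗ fails (!p4 || !p3)
3 of the 16 rows are models.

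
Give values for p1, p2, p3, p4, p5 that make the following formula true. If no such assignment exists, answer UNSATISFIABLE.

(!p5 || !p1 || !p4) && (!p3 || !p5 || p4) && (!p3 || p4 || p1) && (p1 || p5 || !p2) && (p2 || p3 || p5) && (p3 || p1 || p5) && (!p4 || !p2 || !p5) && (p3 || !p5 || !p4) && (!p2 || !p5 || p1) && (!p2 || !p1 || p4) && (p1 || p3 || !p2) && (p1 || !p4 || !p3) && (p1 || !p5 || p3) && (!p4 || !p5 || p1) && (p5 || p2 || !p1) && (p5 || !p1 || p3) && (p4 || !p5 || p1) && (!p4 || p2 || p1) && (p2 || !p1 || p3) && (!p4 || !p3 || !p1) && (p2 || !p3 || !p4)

UNSATISFIABLE

Branch on p5: set p5 = false.
Branch on p1: set p1 = true.
From the singleton clause (p2), p2 = true.
From the singleton clause (p4), p4 = true.
From the singleton clause (p3), p3 = true.
That conflicts with the unit clause (!p3).
So p1 must be the other value — set p1 = false.
From the singleton clause (!p2), p2 = false.
From the singleton clause (p3), p3 = true.
From the singleton clause (p4), p4 = true.
That conflicts with the unit clause (!p4).
Neither p1 = true nor p1 = false works.
So p5 must be the other value — set p5 = true.
Branch on p1: set p1 = false.
From the singleton clause (!p2), p2 = false.
From the singleton clause (p3), p3 = true.
From the singleton clause (p4), p4 = true.
That conflicts with the unit clause (!p4).
So p1 must be the other value — set p1 = true.
From the singleton clause (!p4), p4 = false.
From the singleton clause (!p3), p3 = false.
From the singleton clause (!p2), p2 = false.
That conflicts with the unit clause (p2).
Neither p1 = true nor p1 = false works.
Neither p5 = true nor p5 = false works.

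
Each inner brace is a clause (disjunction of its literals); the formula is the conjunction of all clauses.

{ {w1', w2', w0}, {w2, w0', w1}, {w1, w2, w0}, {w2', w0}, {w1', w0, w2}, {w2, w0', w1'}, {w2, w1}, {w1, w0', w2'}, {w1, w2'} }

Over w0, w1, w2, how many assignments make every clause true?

1

There are 2^3 = 8 truth assignments over (w0, w1, w2).
Check each against the 9 clauses (columns in the order w0, w1, w2):
  F F F  ✗ fails (w1 + w2 + w0)
  F F T  ✗ fails (w2' + w0)
  F T F  ✗ fails (w1' + w0 + w2)
  F T T  ✗ fails (w1' + w2' + w0)
  T F F  ✗ fails (w2 + w0' + w1)
  T F T  ✗ fails (w1 + w0' + w2')
  T T F  ✗ fails (w2 + w0' + w1')
  T T T  ✓ satisfies all
1 of the 8 rows is a model.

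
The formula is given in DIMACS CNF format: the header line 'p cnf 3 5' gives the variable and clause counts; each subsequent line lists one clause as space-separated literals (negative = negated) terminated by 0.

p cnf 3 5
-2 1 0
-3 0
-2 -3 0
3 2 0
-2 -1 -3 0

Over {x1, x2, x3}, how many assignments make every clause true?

1

There are 2^3 = 8 truth assignments over (x1, x2, x3).
Check each against the 5 clauses (columns in the order x1, x2, x3):
  F F F  ✗ fails (x3 ∨ x2)
  F F T  ✗ fails (¬x3)
  F T F  ✗ fails (¬x2 ∨ x1)
  F T T  ✗ fails (¬x2 ∨ x1)
  T F F  ✗ fails (x3 ∨ x2)
  T F T  ✗ fails (¬x3)
  T T F  ✓ satisfies all
  T T T  ✗ fails (¬x3)
1 of the 8 rows is a model.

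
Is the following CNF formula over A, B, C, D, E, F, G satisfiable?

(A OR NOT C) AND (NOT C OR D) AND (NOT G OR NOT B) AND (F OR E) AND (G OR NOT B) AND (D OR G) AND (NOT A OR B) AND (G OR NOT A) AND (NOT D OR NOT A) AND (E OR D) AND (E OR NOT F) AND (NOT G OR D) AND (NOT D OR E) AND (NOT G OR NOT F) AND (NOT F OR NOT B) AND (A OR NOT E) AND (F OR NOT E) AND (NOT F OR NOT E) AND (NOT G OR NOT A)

No, unsatisfiable

Branch on A: set A = true.
The clause (B) is unit, so B = true.
The clause (NOT G) is unit, so G = false.
But (G) is also a unit clause — contradiction.
Undo A and try A = false.
The clause (NOT C) is unit, so C = false.
The clause (NOT E) is unit, so E = false.
The clause (F) is unit, so F = true.
But (NOT F) is also a unit clause — contradiction.
Neither A = true nor A = false works.
No assignment satisfies every clause.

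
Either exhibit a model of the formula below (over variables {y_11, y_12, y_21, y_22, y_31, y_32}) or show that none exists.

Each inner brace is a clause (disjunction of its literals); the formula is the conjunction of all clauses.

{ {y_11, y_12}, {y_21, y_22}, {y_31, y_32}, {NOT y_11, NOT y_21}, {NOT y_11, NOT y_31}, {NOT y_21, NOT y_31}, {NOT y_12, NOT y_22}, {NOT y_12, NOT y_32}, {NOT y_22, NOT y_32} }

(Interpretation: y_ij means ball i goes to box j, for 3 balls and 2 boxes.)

UNSATISFIABLE

Case y_11 = true:
The clause (NOT y_21) is unit, so y_21 = false.
The clause (y_22) is unit, so y_22 = true.
The clause (NOT y_31) is unit, so y_31 = false.
The clause (y_32) is unit, so y_32 = true.
But (NOT y_32) is also a unit clause — contradiction.
That branch fails; take y_11 = false instead.
The clause (y_12) is unit, so y_12 = true.
The clause (NOT y_22) is unit, so y_22 = false.
The clause (y_21) is unit, so y_21 = true.
The clause (NOT y_31) is unit, so y_31 = false.
The clause (y_32) is unit, so y_32 = true.
But (NOT y_32) is also a unit clause — contradiction.
Neither y_11 = true nor y_11 = false works.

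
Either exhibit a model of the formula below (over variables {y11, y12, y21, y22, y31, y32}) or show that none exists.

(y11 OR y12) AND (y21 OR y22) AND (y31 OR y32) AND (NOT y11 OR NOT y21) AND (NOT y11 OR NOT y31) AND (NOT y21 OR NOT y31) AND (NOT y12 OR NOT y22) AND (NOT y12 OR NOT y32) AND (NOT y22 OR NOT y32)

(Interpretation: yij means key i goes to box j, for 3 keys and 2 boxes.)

Case y11 = true:
From the singleton clause (NOT y21), y21 = false.
From the singleton clause (y22), y22 = true.
From the singleton clause (NOT y31), y31 = false.
From the singleton clause (y32), y32 = true.
Now (NOT y32) is unsatisfied and unit — conflict.
Undo y11 and try y11 = false.
From the singleton clause (y12), y12 = true.
From the singleton clause (NOT y22), y22 = false.
From the singleton clause (y21), y21 = true.
From the singleton clause (NOT y31), y31 = false.
From the singleton clause (y32), y32 = true.
Now (NOT y32) is unsatisfied and unit — conflict.
Either choice for y11 ends in contradiction.

UNSATISFIABLE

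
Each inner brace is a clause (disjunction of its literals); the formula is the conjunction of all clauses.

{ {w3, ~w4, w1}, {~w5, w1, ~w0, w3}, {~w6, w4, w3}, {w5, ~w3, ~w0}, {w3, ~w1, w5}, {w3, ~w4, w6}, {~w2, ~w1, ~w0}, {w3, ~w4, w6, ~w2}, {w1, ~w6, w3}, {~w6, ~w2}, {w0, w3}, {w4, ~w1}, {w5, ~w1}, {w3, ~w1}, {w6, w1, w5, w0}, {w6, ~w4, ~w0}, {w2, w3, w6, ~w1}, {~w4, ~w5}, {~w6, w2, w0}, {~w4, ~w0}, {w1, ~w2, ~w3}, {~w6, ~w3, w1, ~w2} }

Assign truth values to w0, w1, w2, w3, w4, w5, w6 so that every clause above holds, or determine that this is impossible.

Branch on w6: set w6 = 1.
The clause (~w2) is unit, so w2 = 0.
The clause (w0) is unit, so w0 = 1.
The clause (~w4) is unit, so w4 = 0.
The clause (w3) is unit, so w3 = 1.
The clause (w5) is unit, so w5 = 1.
The clause (~w1) is unit, so w1 = 0.
This assignment satisfies each clause.

w0 ↦ 1; w1 ↦ 0; w2 ↦ 0; w3 ↦ 1; w4 ↦ 0; w5 ↦ 1; w6 ↦ 1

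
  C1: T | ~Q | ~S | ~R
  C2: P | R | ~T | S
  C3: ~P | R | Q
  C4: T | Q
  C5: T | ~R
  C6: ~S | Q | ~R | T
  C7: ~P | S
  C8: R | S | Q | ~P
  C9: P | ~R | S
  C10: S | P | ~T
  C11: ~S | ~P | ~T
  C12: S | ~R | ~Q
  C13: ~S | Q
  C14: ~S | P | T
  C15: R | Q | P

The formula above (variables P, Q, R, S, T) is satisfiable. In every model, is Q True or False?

Suppose Q = 0.
From the singleton clause (T), T = 1.
From the singleton clause (~S), S = 0.
From the singleton clause (~P), P = 0.
Now (P) is unsatisfied and unit — conflict.
So every satisfying assignment has Q = True.

True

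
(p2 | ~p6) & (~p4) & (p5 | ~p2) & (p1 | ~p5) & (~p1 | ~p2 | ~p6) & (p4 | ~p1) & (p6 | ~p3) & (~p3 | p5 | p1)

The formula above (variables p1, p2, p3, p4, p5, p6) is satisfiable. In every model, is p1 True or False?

False

Suppose p1 = 1.
(~p4) alone gives p4 = 0.
But (p4) is also a unit clause — contradiction.
So every satisfying assignment has p1 = False.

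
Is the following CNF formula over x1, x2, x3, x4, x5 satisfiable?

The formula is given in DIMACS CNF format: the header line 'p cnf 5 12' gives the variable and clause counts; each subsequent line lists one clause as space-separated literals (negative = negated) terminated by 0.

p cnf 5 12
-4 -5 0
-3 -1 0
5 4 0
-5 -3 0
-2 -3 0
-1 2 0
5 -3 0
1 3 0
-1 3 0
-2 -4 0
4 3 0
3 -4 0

No

Suppose x4 = False.
The clause (x5) is unit, so x5 = True.
The clause (¬x3) is unit, so x3 = False.
Now (x3) is unsatisfied and unit — conflict.
So x4 must be the other value — set x4 = True.
The clause (¬x5) is unit, so x5 = False.
The clause (¬x3) is unit, so x3 = False.
Now (x3) is unsatisfied and unit — conflict.
Both values of x4 lead to a conflict.
No assignment satisfies every clause.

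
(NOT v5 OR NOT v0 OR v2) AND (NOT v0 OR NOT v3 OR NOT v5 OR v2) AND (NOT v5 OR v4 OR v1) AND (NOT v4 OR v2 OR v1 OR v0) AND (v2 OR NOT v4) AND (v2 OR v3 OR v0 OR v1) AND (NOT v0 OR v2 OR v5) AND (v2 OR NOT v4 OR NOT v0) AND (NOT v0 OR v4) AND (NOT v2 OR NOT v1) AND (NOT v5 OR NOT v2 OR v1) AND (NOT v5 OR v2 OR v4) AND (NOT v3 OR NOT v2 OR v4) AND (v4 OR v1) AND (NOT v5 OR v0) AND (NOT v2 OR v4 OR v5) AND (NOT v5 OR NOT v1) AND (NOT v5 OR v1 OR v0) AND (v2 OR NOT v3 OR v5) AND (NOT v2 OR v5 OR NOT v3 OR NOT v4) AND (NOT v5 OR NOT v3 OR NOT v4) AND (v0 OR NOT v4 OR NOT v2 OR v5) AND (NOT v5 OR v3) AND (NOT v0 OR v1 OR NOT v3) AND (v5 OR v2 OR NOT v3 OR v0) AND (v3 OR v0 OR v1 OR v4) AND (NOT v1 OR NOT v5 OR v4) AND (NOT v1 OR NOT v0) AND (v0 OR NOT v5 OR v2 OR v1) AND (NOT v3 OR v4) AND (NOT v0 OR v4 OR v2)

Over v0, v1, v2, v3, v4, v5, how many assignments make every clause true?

2

There are 2^6 = 64 truth assignments over (v0, v1, v2, v3, v4, v5).
Split on v0. With v0 = true, the clauses containing v0 are satisfied and NOT v0 drops from the rest; 1 of the 2^5 = 32 assignments to the other variables satisfy what remains.
With v0 = false, by the same count on the reduced clause set, 1 assignment works.
(One model: v0=F, v1=T, v2=F, v3=F, v4=F, v5=F.)
Total: 1 + 1 = 2.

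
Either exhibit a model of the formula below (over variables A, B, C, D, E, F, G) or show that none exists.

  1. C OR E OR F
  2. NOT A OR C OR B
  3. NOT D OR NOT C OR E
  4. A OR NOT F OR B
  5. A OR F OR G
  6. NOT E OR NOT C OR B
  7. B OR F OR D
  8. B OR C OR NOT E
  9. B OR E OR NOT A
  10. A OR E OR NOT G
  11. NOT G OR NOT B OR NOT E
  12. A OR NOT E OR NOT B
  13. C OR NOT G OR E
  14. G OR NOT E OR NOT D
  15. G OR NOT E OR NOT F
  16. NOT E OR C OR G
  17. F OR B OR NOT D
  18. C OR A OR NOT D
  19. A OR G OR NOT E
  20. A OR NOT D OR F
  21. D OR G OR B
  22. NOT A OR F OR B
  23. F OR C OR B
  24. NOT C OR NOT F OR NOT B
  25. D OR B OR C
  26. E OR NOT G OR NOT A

A=true, B=true, C=true, D=false, E=false, F=false, G=false

Try C = true.
Try D = false.
Try E = false.
Try B = true.
From the singleton clause (NOT F), F = false.
Try A = true.
From the singleton clause (NOT G), G = false.
Every clause now holds.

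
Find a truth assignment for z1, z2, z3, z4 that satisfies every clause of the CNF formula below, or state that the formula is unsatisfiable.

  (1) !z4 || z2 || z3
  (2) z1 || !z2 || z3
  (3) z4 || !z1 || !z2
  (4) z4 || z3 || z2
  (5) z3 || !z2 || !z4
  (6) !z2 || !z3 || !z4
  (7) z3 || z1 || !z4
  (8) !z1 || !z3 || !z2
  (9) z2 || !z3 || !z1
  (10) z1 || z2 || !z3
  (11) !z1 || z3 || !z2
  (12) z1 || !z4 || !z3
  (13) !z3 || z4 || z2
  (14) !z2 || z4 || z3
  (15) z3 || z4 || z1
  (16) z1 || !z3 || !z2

Branch on z4: set z4 = false.
Branch on z1: set z1 = false.
The clause (z3) is unit, so z3 = true.
The clause (z2) is unit, so z2 = true.
Now (!z2) is unsatisfied and unit — conflict.
Backtrack on z1: now try z1 = true.
The clause (!z2) is unit, so z2 = false.
The clause (z3) is unit, so z3 = true.
Now (!z3) is unsatisfied and unit — conflict.
Neither z1 = true nor z1 = false works.
Backtrack on z4: now try z4 = true.
Branch on z2: set z2 = true.
The clause (z3) is unit, so z3 = true.
Now (!z3) is unsatisfied and unit — conflict.
Backtrack on z2: now try z2 = false.
The clause (z3) is unit, so z3 = true.
The clause (!z1) is unit, so z1 = false.
Now (z1) is unsatisfied and unit — conflict.
Neither z2 = true nor z2 = false works.
Neither z4 = true nor z4 = false works.

UNSATISFIABLE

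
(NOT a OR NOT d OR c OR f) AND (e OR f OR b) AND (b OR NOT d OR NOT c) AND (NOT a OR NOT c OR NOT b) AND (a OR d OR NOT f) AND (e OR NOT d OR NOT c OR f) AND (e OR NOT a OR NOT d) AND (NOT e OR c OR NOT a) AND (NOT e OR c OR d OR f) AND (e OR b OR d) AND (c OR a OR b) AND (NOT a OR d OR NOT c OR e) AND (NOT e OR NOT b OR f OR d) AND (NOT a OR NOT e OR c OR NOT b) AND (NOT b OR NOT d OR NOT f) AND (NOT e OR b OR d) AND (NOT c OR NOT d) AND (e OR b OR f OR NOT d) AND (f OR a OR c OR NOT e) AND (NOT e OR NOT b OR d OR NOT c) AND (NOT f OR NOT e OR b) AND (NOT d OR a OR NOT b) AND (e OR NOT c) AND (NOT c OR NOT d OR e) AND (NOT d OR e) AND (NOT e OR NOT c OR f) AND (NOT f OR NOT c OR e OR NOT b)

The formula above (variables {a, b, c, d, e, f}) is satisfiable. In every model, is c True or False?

Suppose c = true.
The clause (NOT d) is unit, so d = false.
The clause (e) is unit, so e = true.
The clause (b) is unit, so b = true.
That conflicts with the unit clause (NOT b).
So every satisfying assignment has c = False.

False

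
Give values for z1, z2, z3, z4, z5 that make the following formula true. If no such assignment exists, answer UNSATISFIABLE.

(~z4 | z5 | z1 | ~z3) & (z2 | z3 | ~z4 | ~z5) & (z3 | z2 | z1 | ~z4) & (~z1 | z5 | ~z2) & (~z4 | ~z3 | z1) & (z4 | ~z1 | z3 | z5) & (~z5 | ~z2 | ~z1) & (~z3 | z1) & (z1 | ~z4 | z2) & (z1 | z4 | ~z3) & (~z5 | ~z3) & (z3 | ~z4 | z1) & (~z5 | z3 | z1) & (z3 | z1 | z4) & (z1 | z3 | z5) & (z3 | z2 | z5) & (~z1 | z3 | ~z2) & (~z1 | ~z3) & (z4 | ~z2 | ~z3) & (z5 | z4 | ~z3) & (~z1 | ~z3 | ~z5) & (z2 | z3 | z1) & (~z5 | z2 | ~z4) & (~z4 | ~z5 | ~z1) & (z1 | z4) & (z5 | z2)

Suppose z3 = 0.
Suppose z4 = 0.
(z1) alone gives z1 = 1.
(z5) alone gives z5 = 1.
(~z2) alone gives z2 = 0.
All clauses are satisfied.

z1: 1, z2: 0, z3: 0, z4: 0, z5: 1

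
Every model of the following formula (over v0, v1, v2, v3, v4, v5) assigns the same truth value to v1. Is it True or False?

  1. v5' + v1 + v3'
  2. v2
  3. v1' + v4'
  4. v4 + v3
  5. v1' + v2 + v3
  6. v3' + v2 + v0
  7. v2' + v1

Suppose v1 = 0.
The clause (v2) is unit, so v2 = 1.
But (v2') is also a unit clause — contradiction.
So every satisfying assignment has v1 = True.

True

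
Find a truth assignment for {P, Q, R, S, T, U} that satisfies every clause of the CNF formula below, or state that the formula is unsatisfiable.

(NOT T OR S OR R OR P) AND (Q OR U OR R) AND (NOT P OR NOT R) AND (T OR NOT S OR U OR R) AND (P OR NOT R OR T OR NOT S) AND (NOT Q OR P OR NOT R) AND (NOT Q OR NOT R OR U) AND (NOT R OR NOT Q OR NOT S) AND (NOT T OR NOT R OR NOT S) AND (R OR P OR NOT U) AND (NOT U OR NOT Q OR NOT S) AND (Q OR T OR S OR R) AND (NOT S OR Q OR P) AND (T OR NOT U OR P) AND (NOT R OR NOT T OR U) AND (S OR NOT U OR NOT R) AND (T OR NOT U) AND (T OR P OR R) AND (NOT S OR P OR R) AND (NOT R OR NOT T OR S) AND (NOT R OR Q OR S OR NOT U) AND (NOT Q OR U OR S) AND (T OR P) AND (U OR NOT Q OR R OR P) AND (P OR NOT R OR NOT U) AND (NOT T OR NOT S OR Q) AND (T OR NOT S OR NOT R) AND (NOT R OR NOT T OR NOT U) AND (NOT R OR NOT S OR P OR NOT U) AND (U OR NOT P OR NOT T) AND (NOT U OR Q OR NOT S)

P ↦ true,  Q ↦ false,  R ↦ false,  S ↦ false,  T ↦ true,  U ↦ true

Try P = true.
From the singleton clause (NOT R), R = false.
Try Q = false.
From the singleton clause (U), U = true.
From the singleton clause (T), T = true.
From the singleton clause (NOT S), S = false.
This assignment satisfies each clause.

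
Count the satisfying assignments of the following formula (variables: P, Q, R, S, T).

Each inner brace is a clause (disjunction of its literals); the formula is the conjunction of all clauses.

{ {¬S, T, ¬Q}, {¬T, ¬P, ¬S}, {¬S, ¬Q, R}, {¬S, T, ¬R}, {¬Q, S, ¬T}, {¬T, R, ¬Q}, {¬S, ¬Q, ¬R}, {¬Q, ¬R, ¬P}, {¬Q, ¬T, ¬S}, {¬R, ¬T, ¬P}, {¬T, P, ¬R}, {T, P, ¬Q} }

There are 2^5 = 32 truth assignments over (P, Q, R, S, T).
Split on R. With R = True, the clauses containing R are satisfied and ¬R drops from the rest; 2 of the 2^4 = 16 assignments to the other variables satisfy what remains.
With R = False, by the same count on the reduced clause set, 8 assignments work.
(One model: P=F, Q=F, R=F, S=F, T=F.)
Total: 2 + 8 = 10.

10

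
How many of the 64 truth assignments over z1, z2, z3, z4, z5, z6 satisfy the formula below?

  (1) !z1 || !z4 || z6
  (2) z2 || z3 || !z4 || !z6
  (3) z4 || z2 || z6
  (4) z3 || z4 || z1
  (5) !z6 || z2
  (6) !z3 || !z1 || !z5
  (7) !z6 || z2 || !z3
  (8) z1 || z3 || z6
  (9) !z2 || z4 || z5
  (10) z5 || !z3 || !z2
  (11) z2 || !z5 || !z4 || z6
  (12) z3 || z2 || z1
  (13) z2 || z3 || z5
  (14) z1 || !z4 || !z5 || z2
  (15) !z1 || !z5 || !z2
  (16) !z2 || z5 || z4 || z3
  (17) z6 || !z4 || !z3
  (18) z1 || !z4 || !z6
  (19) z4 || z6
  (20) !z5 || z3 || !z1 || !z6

2

There are 2^6 = 64 truth assignments over (z1, z2, z3, z4, z5, z6).
Split on z2. With z2 = true, the clauses containing z2 are satisfied and !z2 drops from the rest; 2 of the 2^5 = 32 assignments to the other variables satisfy what remains.
With z2 = false, by the same count on the reduced clause set, 0 assignments work.
(One model: z1=F, z2=T, z3=T, z4=F, z5=T, z6=T.)
Total: 2 + 0 = 2.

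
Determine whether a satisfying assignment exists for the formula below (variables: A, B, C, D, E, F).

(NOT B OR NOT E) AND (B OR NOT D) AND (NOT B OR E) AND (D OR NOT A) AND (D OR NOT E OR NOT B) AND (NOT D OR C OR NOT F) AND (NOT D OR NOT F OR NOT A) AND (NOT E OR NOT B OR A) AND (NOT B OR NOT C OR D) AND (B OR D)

No, unsatisfiable

Case B = false:
Unit clause (NOT D) forces D = false.
But (D) is also a unit clause — contradiction.
Backtrack on B: now try B = true.
Unit clause (NOT E) forces E = false.
But (E) is also a unit clause — contradiction.
Either choice for B ends in contradiction.
No assignment satisfies every clause.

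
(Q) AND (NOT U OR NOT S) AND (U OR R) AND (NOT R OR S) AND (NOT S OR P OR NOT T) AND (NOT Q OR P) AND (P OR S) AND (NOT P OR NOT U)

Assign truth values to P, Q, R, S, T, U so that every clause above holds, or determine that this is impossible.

P: true; Q: true; R: true; S: true; T: false; U: false

(Q) alone gives Q = true.
(P) alone gives P = true.
(NOT U) alone gives U = false.
(R) alone gives R = true.
(S) alone gives S = true.
Every clause is now satisfied; T is unconstrained.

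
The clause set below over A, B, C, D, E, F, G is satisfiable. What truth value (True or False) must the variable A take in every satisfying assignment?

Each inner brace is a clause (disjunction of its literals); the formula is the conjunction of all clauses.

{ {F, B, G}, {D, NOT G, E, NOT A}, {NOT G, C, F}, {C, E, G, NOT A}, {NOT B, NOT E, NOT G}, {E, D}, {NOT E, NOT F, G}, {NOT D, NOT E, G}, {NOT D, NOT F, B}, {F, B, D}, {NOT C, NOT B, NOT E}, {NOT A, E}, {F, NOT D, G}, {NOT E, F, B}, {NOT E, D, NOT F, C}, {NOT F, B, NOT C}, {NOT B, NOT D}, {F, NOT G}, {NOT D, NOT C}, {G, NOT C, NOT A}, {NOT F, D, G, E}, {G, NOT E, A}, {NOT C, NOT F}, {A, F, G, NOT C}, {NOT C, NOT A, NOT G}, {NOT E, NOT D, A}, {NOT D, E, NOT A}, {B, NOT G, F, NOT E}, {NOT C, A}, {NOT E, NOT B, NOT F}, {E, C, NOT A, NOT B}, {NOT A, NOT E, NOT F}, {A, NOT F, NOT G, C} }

True

Suppose A = false.
Unit clause (NOT C) forces C = false.
Suppose G = false.
Unit clause (NOT E) forces E = false.
Unit clause (D) forces D = true.
Unit clause (F) forces F = true.
Unit clause (B) forces B = true.
Now (NOT B) is unsatisfied and unit — conflict.
So G must be the other value — set G = true.
Unit clause (F) forces F = true.
Now (NOT F) is unsatisfied and unit — conflict.
Neither G = true nor G = false works.
So every satisfying assignment has A = True.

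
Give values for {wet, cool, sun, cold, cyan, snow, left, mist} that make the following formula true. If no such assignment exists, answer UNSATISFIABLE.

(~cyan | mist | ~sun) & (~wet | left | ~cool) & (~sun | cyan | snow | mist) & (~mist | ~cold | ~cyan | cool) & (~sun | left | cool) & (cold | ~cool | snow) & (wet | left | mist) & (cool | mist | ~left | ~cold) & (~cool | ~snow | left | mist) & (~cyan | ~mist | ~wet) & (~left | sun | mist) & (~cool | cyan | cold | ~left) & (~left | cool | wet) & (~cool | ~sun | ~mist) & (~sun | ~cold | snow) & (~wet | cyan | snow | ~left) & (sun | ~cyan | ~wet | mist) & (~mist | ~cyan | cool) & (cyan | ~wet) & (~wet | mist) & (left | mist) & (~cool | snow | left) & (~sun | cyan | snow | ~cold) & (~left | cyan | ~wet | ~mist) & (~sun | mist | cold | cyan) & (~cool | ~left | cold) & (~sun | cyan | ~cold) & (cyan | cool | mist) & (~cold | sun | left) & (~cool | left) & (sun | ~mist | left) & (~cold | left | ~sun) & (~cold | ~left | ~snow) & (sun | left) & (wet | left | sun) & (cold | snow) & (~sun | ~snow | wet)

wet: 0; cool: 1; sun: 0; cold: 1; cyan: 0; snow: 0; left: 1; mist: 1

Try cyan = 0.
The clause (~wet) is unit, so wet = 0.
Try left = 1.
The clause (cool) is unit, so cool = 1.
The clause (cold) is unit, so cold = 1.
The clause (~sun) is unit, so sun = 0.
The clause (mist) is unit, so mist = 1.
The clause (~snow) is unit, so snow = 0.
Every clause now holds.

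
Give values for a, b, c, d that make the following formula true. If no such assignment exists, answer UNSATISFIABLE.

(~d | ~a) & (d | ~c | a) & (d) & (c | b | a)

a ↦ 0; b ↦ 1; c ↦ 1; d ↦ 1

From the singleton clause (d), d = 1.
From the singleton clause (~a), a = 0.
Case c = 1:
No clause remains; b is free.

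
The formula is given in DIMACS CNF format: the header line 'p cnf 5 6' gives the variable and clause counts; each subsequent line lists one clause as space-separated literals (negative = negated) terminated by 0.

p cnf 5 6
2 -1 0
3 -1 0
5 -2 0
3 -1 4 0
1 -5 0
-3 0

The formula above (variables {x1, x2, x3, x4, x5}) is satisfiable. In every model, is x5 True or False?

Suppose x5 = True.
The clause (x1) is unit, so x1 = True.
The clause (x2) is unit, so x2 = True.
The clause (x3) is unit, so x3 = True.
Now (¬x3) is unsatisfied and unit — conflict.
So every satisfying assignment has x5 = False.

False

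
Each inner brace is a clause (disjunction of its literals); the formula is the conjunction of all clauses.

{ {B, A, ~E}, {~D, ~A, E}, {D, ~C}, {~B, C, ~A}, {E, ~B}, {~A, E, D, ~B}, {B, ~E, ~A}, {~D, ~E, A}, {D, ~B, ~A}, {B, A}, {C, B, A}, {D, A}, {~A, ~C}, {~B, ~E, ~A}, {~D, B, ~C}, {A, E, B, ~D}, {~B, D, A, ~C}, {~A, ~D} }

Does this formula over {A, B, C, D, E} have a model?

Satisfiable

Suppose D = 0.
From the singleton clause (~C), C = 0.
From the singleton clause (A), A = 1.
From the singleton clause (~B), B = 0.
From the singleton clause (~E), E = 0.
All clauses are satisfied.
A satisfying assignment: A=1, B=0, C=0, D=0, E=0.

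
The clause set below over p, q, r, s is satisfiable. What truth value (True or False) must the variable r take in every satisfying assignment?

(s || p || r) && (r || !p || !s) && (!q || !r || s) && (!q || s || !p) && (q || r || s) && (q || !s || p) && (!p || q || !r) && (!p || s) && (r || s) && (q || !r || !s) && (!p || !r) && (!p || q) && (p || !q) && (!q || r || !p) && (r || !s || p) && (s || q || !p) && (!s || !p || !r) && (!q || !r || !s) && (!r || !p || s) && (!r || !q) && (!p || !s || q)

Suppose r = false.
The clause (s) is unit, so s = true.
The clause (!p) is unit, so p = false.
But (p) is also a unit clause — contradiction.
So every satisfying assignment has r = True.

True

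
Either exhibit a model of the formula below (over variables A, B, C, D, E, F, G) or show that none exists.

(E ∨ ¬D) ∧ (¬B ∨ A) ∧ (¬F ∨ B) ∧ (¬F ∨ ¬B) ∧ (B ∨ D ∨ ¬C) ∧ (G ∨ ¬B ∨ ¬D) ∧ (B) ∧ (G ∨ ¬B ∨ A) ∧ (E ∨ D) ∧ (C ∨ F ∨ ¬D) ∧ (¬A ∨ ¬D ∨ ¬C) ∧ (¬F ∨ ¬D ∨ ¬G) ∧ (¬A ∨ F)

From the singleton clause (B), B = True.
From the singleton clause (A), A = True.
From the singleton clause (¬F), F = False.
Now (F) is unsatisfied and unit — conflict.

UNSATISFIABLE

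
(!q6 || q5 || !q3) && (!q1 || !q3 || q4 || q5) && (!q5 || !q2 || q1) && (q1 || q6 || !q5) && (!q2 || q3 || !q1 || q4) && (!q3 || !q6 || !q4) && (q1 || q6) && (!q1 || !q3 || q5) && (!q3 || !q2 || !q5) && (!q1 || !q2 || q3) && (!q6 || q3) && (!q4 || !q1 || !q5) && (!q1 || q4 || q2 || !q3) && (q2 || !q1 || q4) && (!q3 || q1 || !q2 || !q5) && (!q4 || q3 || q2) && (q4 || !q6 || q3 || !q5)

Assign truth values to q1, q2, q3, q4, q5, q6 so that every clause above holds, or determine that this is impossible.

Case q1 = false:
Unit clause (q6) forces q6 = true.
Unit clause (q3) forces q3 = true.
Unit clause (q5) forces q5 = true.
Unit clause (!q2) forces q2 = false.
Unit clause (!q4) forces q4 = false.
All clauses are satisfied.

q1 ↦ false,  q2 ↦ false,  q3 ↦ true,  q4 ↦ false,  q5 ↦ true,  q6 ↦ true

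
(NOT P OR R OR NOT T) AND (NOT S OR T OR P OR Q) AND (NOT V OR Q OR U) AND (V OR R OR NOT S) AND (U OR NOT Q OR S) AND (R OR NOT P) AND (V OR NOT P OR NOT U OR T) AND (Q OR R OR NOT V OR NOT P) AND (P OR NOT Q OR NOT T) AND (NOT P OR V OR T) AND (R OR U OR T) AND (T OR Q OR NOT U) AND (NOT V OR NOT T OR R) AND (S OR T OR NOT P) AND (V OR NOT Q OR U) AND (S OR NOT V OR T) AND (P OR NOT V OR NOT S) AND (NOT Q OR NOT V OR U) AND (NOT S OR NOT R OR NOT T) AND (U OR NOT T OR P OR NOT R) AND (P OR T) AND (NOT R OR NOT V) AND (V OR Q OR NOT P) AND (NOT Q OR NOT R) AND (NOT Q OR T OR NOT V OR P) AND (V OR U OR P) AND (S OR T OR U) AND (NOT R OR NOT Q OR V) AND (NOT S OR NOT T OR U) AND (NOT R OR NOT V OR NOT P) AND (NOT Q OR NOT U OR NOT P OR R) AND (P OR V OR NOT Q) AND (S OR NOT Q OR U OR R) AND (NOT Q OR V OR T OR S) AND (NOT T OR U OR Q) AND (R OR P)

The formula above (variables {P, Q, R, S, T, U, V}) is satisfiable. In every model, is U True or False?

True

Suppose U = false.
Try V = false.
(NOT Q) alone gives Q = false.
(NOT P) alone gives P = false.
That conflicts with the unit clause (P).
That branch fails; take V = true instead.
(Q) alone gives Q = true.
That conflicts with the unit clause (NOT Q).
Either choice for V ends in contradiction.
So every satisfying assignment has U = True.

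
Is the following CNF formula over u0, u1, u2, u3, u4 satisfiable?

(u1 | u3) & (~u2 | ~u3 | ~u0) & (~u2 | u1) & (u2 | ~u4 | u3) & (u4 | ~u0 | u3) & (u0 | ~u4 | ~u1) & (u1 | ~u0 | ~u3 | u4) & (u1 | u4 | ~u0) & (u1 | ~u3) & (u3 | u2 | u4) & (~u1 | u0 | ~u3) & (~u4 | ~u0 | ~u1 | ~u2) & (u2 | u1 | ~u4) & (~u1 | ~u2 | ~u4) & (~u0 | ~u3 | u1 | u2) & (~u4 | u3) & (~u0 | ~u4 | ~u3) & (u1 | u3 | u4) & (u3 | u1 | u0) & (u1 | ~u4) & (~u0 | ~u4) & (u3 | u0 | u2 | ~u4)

Case u1 = 1:
Case u0 = 1:
The clause (~u4) is unit, so u4 = 0.
The clause (u3) is unit, so u3 = 1.
The clause (~u2) is unit, so u2 = 0.
This assignment satisfies each clause.
A satisfying assignment: u0: 1; u1: 1; u2: 0; u3: 1; u4: 0.

Satisfiable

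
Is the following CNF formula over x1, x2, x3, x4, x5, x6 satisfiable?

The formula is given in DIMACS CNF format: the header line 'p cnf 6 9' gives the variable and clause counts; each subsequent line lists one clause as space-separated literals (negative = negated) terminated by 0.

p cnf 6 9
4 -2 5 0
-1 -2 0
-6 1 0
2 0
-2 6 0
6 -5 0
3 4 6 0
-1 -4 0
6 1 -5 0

No

(x2) alone gives x2 = True.
(¬x1) alone gives x1 = False.
(¬x6) alone gives x6 = False.
That conflicts with the unit clause (x6).
No assignment satisfies every clause.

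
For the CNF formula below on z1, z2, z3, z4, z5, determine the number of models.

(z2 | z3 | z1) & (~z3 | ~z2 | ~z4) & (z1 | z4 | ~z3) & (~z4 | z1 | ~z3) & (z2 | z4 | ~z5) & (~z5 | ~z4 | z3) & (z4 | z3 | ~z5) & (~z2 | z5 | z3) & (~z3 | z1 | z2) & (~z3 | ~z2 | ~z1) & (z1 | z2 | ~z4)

5

There are 2^5 = 32 truth assignments over (z1, z2, z3, z4, z5).
Split on z5. With z5 = 1, the clauses containing z5 are satisfied and ~z5 drops from the rest; 1 of the 2^4 = 16 assignments to the other variables satisfy what remains.
With z5 = 0, by the same count on the reduced clause set, 4 assignments work.
(One model: z1=T, z2=F, z3=F, z4=F, z5=F.)
Total: 1 + 4 = 5.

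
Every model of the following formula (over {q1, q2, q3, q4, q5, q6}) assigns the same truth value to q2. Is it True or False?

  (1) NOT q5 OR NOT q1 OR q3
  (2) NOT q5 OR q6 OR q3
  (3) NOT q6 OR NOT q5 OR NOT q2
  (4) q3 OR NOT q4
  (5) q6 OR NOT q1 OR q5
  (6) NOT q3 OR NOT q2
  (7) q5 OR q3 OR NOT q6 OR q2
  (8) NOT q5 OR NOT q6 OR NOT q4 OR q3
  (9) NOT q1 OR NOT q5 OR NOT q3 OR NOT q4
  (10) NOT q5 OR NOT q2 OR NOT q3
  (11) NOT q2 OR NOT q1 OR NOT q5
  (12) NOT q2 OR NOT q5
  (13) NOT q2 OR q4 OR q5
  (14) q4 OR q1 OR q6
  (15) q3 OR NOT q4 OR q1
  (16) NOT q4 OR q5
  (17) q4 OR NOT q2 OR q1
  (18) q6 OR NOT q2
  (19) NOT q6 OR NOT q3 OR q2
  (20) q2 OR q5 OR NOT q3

Suppose q2 = true.
Unit clause (NOT q3) forces q3 = false.
Unit clause (NOT q4) forces q4 = false.
Unit clause (NOT q5) forces q5 = false.
But (q5) is also a unit clause — contradiction.
So every satisfying assignment has q2 = False.

False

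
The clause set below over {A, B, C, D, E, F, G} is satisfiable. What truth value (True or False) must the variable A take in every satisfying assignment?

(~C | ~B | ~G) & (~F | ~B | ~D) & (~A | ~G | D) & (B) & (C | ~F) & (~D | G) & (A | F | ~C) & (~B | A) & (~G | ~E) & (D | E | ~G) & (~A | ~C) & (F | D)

True

Suppose A = 0.
The clause (B) is unit, so B = 1.
That conflicts with the unit clause (~B).
So every satisfying assignment has A = True.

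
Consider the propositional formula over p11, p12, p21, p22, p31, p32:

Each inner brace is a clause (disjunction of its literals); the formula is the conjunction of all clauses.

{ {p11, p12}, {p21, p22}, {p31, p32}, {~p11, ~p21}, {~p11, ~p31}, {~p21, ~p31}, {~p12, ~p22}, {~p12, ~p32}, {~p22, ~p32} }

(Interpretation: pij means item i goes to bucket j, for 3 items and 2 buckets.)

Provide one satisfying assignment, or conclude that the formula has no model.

UNSATISFIABLE

Branch on p11: set p11 = 1.
Unit clause (~p21) forces p21 = 0.
Unit clause (p22) forces p22 = 1.
Unit clause (~p31) forces p31 = 0.
Unit clause (p32) forces p32 = 1.
Now (~p32) is unsatisfied and unit — conflict.
Backtrack on p11: now try p11 = 0.
Unit clause (p12) forces p12 = 1.
Unit clause (~p22) forces p22 = 0.
Unit clause (p21) forces p21 = 1.
Unit clause (~p31) forces p31 = 0.
Unit clause (p32) forces p32 = 1.
Now (~p32) is unsatisfied and unit — conflict.
Both values of p11 lead to a conflict.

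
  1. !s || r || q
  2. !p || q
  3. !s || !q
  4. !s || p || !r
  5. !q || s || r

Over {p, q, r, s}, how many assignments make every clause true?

4

There are 2^4 = 16 truth assignments over (p, q, r, s).
Check each against the 5 clauses (columns in the order p, q, r, s):
  F F F F  ✓ satisfies all
  F F F T  ✗ fails (!s || r || q)
  F F T F  ✓ satisfies all
  F F T T  ✗ fails (!s || p || !r)
  F T F F  ✗ fails (!q || s || r)
  F T F T  ✗ fails (!s || !q)
  F T T F  ✓ satisfies all
  F T T T  ✗ fails (!s || !q)
  T F F F  ✗ fails (!p || q)
  T F F T  ✗ fails (!s || r || q)
  T F T F  ✗ fails (!p || q)
  T F T T  ✗ fails (!p || q)
  T T F F  ✗ fails (!q || s || r)
  T T F T  ✗ fails (!s || !q)
  T T T F  ✓ satisfies all
  T T T T  ✗ fails (!s || !q)
4 of the 16 rows are models.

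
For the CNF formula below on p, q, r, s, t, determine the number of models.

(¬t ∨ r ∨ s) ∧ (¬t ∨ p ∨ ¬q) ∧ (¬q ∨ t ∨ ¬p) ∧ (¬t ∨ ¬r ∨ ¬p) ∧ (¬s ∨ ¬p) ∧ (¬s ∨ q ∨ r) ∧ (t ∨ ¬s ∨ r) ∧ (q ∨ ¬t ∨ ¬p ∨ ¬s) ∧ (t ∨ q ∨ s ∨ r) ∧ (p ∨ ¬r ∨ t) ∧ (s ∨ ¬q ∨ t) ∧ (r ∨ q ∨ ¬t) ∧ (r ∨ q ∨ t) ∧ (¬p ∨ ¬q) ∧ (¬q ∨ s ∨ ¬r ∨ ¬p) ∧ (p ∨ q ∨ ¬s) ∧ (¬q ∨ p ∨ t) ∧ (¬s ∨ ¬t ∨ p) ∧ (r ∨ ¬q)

There are 2^5 = 32 truth assignments over (p, q, r, s, t).
Split on r. With r = True, the clauses containing r are satisfied and ¬r drops from the rest; 2 of the 2^4 = 16 assignments to the other variables satisfy what remains.
With r = False, by the same count on the reduced clause set, 0 assignments work.
Total: 2 + 0 = 2.

2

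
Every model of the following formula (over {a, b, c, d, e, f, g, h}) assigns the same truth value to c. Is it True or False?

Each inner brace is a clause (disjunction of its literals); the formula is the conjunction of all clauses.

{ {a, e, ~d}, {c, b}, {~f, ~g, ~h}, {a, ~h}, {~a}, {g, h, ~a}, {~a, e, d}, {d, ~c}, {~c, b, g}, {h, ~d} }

Suppose c = 1.
Unit clause (~a) forces a = 0.
Unit clause (~h) forces h = 0.
Unit clause (d) forces d = 1.
That conflicts with the unit clause (~d).
So every satisfying assignment has c = False.

False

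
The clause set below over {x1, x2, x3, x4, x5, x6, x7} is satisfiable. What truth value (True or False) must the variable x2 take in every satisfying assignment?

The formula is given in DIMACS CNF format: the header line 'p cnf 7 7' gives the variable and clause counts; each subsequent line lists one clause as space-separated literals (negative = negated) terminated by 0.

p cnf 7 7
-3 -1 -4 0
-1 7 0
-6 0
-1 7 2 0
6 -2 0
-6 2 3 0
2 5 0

Suppose x2 = True.
Unit clause (¬x6) forces x6 = False.
That conflicts with the unit clause (x6).
So every satisfying assignment has x2 = False.

False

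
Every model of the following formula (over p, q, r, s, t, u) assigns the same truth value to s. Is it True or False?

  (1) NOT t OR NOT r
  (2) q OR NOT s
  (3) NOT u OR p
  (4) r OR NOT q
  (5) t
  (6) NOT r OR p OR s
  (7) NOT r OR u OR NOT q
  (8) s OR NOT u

Suppose s = true.
(q) alone gives q = true.
(r) alone gives r = true.
(NOT t) alone gives t = false.
That conflicts with the unit clause (t).
So every satisfying assignment has s = False.

False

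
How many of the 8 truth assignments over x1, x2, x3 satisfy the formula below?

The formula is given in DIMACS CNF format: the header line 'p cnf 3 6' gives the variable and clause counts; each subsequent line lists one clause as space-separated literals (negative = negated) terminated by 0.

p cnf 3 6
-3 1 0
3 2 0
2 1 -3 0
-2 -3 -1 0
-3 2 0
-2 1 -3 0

2

There are 2^3 = 8 truth assignments over (x1, x2, x3).
Split on x1. With x1 = True, the clauses containing x1 are satisfied and ¬x1 drops from the rest; 1 of the 2^2 = 4 assignments to the other variables satisfy what remains.
With x1 = False, by the same count on the reduced clause set, 1 assignment works.
(One model: x1=F, x2=T, x3=F.)
Total: 1 + 1 = 2.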